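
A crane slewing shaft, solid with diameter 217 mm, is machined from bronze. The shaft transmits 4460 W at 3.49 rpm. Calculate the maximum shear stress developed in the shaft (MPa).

6.08 MPa

ω = 2π·3.49/60 = 0.3655 rad/s, so T = P/ω = 4460 / 0.3655 = 12200 N·m.
J = πd⁴/32 = π(0.217)⁴/32 = 2.177×10^-4 m⁴.
τ_max = T·r/J = 12200 × 0.108 / 2.177×10^-4 = 6.082×10^6 Pa.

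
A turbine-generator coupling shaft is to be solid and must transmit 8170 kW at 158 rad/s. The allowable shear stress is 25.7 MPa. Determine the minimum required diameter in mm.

217 mm

ω = 158 rad/s, so T = P/ω = 8170×10³ / 158.0 = 51710 N·m.
For a solid shaft τ_max = 16T/(πd³), so d = (16T/(π τ_allow))^(1/3) = (16·51710/(π·2.57×10^7))^(1/3) = 0.2172 m.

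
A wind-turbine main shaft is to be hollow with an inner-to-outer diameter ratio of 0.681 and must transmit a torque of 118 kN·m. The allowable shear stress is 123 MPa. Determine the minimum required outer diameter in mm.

184 mm

For a hollow shaft with d_i/d_o = 0.681: τ_max = 16T/(π d_o³ (1−k⁴)), so d_o = [16T/(π τ_allow (1−k⁴))]^(1/3) = [16·118000/(π·1.23×10^8·0.7849)]^(1/3) = 0.1840 m.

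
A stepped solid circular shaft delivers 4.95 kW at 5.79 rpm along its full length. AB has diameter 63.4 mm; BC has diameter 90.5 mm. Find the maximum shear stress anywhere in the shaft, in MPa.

163 MPa

ω = 2π·5.79/60 = 0.6063 rad/s, so T = P/ω = 4.95×10³ / 0.6063 = 8164 N·m.
Under the same torque, τ_max = 16T/(πd³) is largest where d is smallest — segment AB (d = 63.4 mm).
τ_max = 16·8164/(π·(0.0634)³) = 1.632×10^8 Pa.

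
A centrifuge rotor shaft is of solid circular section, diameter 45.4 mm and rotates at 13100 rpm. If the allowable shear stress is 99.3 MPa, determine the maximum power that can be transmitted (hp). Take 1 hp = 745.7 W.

3360 hp

J = πd⁴/32 = π(0.0454)⁴/32 = 4.171×10^-7 m⁴.
T_max = τ_allow·J/r = 9.93×10^7 × 4.171×10^-7 / 0.0227 = 1825 N·m.
ω = 2π·13100/60 = 1372 rad/s, so P_max = T_max·ω = 2.503×10^6 W.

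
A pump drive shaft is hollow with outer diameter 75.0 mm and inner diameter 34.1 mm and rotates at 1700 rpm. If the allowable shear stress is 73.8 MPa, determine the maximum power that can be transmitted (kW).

1040 kW

J = π(d_o⁴ − d_i⁴)/32 = π(0.0750⁴ − 0.0341⁴)/32 = 2.974×10^-6 m⁴.
T_max = τ_allow·J/r = 7.38×10^7 × 2.974×10^-6 / 0.0375 = 5852 N·m.
ω = 2π·1700/60 = 178.0 rad/s, so P_max = T_max·ω = 1.042×10^6 W.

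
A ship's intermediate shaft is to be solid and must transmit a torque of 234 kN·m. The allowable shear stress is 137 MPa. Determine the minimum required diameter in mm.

For a solid shaft τ_max = 16T/(πd³), so d = (16T/(π τ_allow))^(1/3) = (16·234000/(π·1.37×10^8))^(1/3) = 0.2057 m.

206 mm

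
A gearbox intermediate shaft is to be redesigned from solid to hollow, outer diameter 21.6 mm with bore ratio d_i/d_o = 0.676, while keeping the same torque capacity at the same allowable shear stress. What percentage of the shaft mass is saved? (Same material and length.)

Equal τ_max and T ⇒ the solid shaft needs d_s³ = d_o³(1−k⁴), so d_s = 21.6·(1−0.676⁴)^(1/3) = 19.98 mm.
Area ratio A_h/A_s = d_o²(1−k²)/d_s² = (1−k²)/(1−k⁴)^(2/3) = 0.6348.
Mass saving = 1 − 0.6348 = 36.5 %.

36.5 %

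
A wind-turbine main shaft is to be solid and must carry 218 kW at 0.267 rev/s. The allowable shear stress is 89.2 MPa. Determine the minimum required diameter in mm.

ω = 2π·0.267 = 1.678 rad/s, so T = P/ω = 218×10³ / 1.678 = 129900 N·m.
For a solid shaft τ_max = 16T/(πd³), so d = (16T/(π τ_allow))^(1/3) = (16·129900/(π·8.92×10^7))^(1/3) = 0.1950 m.

195 mm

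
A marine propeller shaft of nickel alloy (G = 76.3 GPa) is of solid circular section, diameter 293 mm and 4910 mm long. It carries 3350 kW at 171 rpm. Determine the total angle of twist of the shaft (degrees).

ω = 2π·171/60 = 17.91 rad/s, so T = P/ω = 3350×10³ / 17.91 = 187100 N·m.
J = πd⁴/32 = π(0.293)⁴/32 = 7.236×10^-4 m⁴.
θ = T·L/(G·J) = 187100 × 4.91 / (76.3×10⁹ × 7.236×10^-4) = 0.01664 rad.

0.953°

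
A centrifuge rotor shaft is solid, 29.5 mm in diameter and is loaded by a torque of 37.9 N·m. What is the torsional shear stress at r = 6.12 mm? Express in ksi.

0.452 ksi

J = πd⁴/32 = π(0.0295)⁴/32 = 7.435×10^-8 m⁴.
Shear stress varies linearly with radius: τ = T·r/J = 37.90 × 0.00612 / 7.435×10^-8 = 3.120×10^6 Pa.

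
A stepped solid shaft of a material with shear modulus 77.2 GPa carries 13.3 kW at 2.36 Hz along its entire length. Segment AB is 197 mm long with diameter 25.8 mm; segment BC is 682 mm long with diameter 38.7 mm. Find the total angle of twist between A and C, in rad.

0.0886 rad

ω = 2π·2.36 = 14.83 rad/s, so T = P/ω = 13.3×10³ / 14.83 = 896.9 N·m.
J_AB = π(0.0258)⁴/32 = 4.35×10^-8 m⁴; J_BC = π(0.0387)⁴/32 = 2.20×10^-7 m⁴.
θ = (T/G)·Σ L_i/J_i = (896.9/77.2×10⁹)·(0.197/4.35×10^-8 + 0.682/2.20×10^-7) = 0.08860 rad.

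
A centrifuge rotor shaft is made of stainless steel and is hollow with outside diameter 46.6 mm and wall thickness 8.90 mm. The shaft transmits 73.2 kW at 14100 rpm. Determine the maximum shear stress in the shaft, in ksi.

ω = 2π·14100/60 = 1477 rad/s, so T = P/ω = 73.2×10³ / 1477 = 49.58 N·m.
J = π(d_o⁴ − d_i⁴)/32 = π(0.0466⁴ − 0.0288⁴)/32 = 3.954×10^-7 m⁴.
τ_max = T·r/J = 49.58 × 0.0233 / 3.954×10^-7 = 2.921×10^6 Pa.

0.424 ksi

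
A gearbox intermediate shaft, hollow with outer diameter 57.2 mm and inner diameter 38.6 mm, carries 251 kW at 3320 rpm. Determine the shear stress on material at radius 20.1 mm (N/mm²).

17.4 N/mm²

ω = 2π·3320/60 = 347.7 rad/s, so T = P/ω = 251×10³ / 347.7 = 721.9 N·m.
J = π(d_o⁴ − d_i⁴)/32 = π(0.0572⁴ − 0.0386⁴)/32 = 8.330×10^-7 m⁴.
Shear stress varies linearly with radius: τ = T·r/J = 721.9 × 0.0201 / 8.330×10^-7 = 1.742×10^7 Pa.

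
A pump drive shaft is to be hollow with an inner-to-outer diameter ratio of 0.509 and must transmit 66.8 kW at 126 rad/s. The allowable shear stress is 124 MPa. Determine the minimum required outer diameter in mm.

ω = 126 rad/s, so T = P/ω = 66.8×10³ / 126.0 = 530.2 N·m.
For a hollow shaft with d_i/d_o = 0.509: τ_max = 16T/(π d_o³ (1−k⁴)), so d_o = [16T/(π τ_allow (1−k⁴))]^(1/3) = [16·530.2/(π·1.24×10^8·0.9329)]^(1/3) = 0.02858 m.

28.6 mm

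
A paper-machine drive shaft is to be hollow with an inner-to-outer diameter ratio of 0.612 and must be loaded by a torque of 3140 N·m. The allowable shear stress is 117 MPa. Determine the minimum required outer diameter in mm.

For a hollow shaft with d_i/d_o = 0.612: τ_max = 16T/(π d_o³ (1−k⁴)), so d_o = [16T/(π τ_allow (1−k⁴))]^(1/3) = [16·3140/(π·1.17×10^8·0.8597)]^(1/3) = 0.05417 m.

54.2 mm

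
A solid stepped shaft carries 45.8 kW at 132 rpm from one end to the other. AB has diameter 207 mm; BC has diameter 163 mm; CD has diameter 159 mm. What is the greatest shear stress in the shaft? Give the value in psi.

609 psi

ω = 2π·132/60 = 13.82 rad/s, so T = P/ω = 45.8×10³ / 13.82 = 3313 N·m.
Under the same torque, τ_max = 16T/(πd³) is largest where d is smallest — segment CD (d = 159 mm).
τ_max = 16·3313/(π·(0.159)³) = 4.198×10^6 Pa.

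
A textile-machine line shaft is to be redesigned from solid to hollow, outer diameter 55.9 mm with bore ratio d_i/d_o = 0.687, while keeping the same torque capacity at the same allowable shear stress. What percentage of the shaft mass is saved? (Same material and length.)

Equal τ_max and T ⇒ the solid shaft needs d_s³ = d_o³(1−k⁴), so d_s = 55.9·(1−0.687⁴)^(1/3) = 51.40 mm.
Area ratio A_h/A_s = d_o²(1−k²)/d_s² = (1−k²)/(1−k⁴)^(2/3) = 0.6246.
Mass saving = 1 − 0.6246 = 37.5 %.

37.5 %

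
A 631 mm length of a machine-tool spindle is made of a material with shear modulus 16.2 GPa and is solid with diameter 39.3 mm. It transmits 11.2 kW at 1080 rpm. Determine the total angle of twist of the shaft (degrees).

ω = 2π·1080/60 = 113.1 rad/s, so T = P/ω = 11.2×10³ / 113.1 = 99.03 N·m.
J = πd⁴/32 = π(0.0393)⁴/32 = 2.342×10^-7 m⁴.
θ = T·L/(G·J) = 99.03 × 0.631 / (16.2×10⁹ × 2.342×10^-7) = 0.01647 rad.

0.944°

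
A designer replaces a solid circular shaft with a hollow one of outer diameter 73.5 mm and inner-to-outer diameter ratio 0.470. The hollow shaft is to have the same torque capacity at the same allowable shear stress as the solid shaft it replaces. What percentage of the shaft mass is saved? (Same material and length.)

Equal τ_max and T ⇒ the solid shaft needs d_s³ = d_o³(1−k⁴), so d_s = 73.5·(1−0.470⁴)^(1/3) = 72.28 mm.
Area ratio A_h/A_s = d_o²(1−k²)/d_s² = (1−k²)/(1−k⁴)^(2/3) = 0.8055.
Mass saving = 1 − 0.8055 = 19.4 %.

19.4 %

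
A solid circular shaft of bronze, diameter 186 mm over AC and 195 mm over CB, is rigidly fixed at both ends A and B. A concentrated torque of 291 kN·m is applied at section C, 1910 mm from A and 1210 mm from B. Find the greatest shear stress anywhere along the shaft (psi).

Compatibility: T_A·a/J_AC = T_B·b/J_CB with T_A + T_B = T₀.
J_AC = 1.18×10^-4 m⁴, J_CB = 1.42×10^-4 m⁴, so T_A = T₀·(J_AC/a)/((J_AC/a)+(J_CB/b)) = 100100 N·m, T_B = 190900 N·m.
τ in each portion: τ_AC = 7.92×10^7 Pa, τ_CB = 1.31×10^8 Pa; maximum is in CB.
τ_max = T_CB·r/J = 190900·0.0975/1.42×10^-4 = 1.311×10^8 Pa.

19000 psi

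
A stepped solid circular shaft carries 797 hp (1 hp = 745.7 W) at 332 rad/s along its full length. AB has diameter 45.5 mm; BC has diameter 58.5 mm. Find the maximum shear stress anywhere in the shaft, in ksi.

ω = 332 rad/s, so T = P/ω = 797×745.7 / 332.0 = 1790 N·m.
Under the same torque, τ_max = 16T/(πd³) is largest where d is smallest — segment AB (d = 45.5 mm).
τ_max = 16·1790/(π·(0.0455)³) = 9.679×10^7 Pa.

14.0 ksi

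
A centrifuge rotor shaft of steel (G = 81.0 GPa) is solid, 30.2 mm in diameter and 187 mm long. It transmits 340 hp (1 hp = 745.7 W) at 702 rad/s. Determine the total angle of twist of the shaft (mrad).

10.2 mrad

ω = 702 rad/s, so T = P/ω = 340×745.7 / 702.0 = 361.2 N·m.
J = πd⁴/32 = π(0.0302)⁴/32 = 8.166×10^-8 m⁴.
θ = T·L/(G·J) = 361.2 × 0.187 / (81.0×10⁹ × 8.166×10^-8) = 0.01021 rad.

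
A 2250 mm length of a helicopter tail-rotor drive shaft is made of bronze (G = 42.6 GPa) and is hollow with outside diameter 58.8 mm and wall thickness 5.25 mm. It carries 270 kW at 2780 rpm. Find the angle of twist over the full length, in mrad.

76.6 mrad

ω = 2π·2780/60 = 291.1 rad/s, so T = P/ω = 270×10³ / 291.1 = 927.4 N·m.
J = π(d_o⁴ − d_i⁴)/32 = π(0.0588⁴ − 0.0483⁴)/32 = 6.393×10^-7 m⁴.
θ = T·L/(G·J) = 927.4 × 2.25 / (42.6×10⁹ × 6.393×10^-7) = 0.07663 rad.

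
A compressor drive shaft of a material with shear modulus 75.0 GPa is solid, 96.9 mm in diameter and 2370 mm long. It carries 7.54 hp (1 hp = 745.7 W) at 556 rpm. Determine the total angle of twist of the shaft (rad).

3.53e-4 rad

ω = 2π·556/60 = 58.22 rad/s, so T = P/ω = 7.54×745.7 / 58.22 = 96.57 N·m.
J = πd⁴/32 = π(0.0969)⁴/32 = 8.656×10^-6 m⁴.
θ = T·L/(G·J) = 96.57 × 2.37 / (75.0×10⁹ × 8.656×10^-6) = 3.526×10^-4 rad.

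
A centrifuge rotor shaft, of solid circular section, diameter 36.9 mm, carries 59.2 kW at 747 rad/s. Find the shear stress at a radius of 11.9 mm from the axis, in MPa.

5.18 MPa

ω = 747 rad/s, so T = P/ω = 59.2×10³ / 747.0 = 79.25 N·m.
J = πd⁴/32 = π(0.0369)⁴/32 = 1.820×10^-7 m⁴.
Shear stress varies linearly with radius: τ = T·r/J = 79.25 × 0.0119 / 1.820×10^-7 = 5.181×10^6 Pa.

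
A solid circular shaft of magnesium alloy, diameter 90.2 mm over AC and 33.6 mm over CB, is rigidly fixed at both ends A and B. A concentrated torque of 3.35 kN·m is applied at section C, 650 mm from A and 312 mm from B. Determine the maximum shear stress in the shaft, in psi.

Compatibility: T_A·a/J_AC = T_B·b/J_CB with T_A + T_B = T₀.
J_AC = 6.50×10^-6 m⁴, J_CB = 1.25×10^-7 m⁴, so T_A = T₀·(J_AC/a)/((J_AC/a)+(J_CB/b)) = 3221 N·m, T_B = 129.2 N·m.
τ in each portion: τ_AC = 2.24×10^7 Pa, τ_CB = 1.73×10^7 Pa; maximum is in AC.
τ_max = T_AC·r/J = 3221·0.0451/6.50×10^-6 = 2.235×10^7 Pa.

3240 psi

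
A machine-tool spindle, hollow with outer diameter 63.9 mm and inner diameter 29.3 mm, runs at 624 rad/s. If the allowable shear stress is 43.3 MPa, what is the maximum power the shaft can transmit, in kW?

J = π(d_o⁴ − d_i⁴)/32 = π(0.0639⁴ − 0.0293⁴)/32 = 1.564×10^-6 m⁴.
T_max = τ_allow·J/r = 4.33×10^7 × 1.564×10^-6 / 0.0319 = 2120 N·m.
ω = 624 rad/s, so P_max = T_max·ω = 1.323×10^6 W.

1320 kW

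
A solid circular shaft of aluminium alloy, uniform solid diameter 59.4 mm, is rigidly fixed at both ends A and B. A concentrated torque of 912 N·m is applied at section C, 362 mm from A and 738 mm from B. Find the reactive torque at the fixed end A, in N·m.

612 N·m

With uniform GJ and both ends fixed, compatibility θ_AC = θ_CB gives T_A·a = T_B·b, together with T_A + T_B = T₀.
T_A = T₀·b/(a+b) = 912.0·738/1100 = 611.9 N·m; T_B = 300.1 N·m.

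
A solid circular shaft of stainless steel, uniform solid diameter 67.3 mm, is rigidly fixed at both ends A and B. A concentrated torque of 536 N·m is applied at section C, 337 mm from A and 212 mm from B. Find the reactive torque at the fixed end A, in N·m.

207 N·m

With uniform GJ and both ends fixed, compatibility θ_AC = θ_CB gives T_A·a = T_B·b, together with T_A + T_B = T₀.
T_A = T₀·b/(a+b) = 536.0·212/549.0 = 207.0 N·m; T_B = 329.0 N·m.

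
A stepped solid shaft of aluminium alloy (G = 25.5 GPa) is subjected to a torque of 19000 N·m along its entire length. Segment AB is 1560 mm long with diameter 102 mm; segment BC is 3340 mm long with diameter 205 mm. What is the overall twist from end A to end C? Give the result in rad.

J_AB = π(0.102)⁴/32 = 1.06×10^-5 m⁴; J_BC = π(0.205)⁴/32 = 1.73×10^-4 m⁴.
θ = (T/G)·Σ L_i/J_i = (19000/25.5×10⁹)·(1.56/1.06×10^-5 + 3.34/1.73×10^-4) = 0.1237 rad.

0.124 rad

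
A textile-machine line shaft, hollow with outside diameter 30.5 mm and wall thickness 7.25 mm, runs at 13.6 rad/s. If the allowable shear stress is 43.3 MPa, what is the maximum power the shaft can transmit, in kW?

J = π(d_o⁴ − d_i⁴)/32 = π(0.0305⁴ − 0.0160⁴)/32 = 7.852×10^-8 m⁴.
T_max = τ_allow·J/r = 4.33×10^7 × 7.852×10^-8 / 0.0152 = 223.0 N·m.
ω = 13.6 rad/s, so P_max = T_max·ω = 3032 W.

3.03 kW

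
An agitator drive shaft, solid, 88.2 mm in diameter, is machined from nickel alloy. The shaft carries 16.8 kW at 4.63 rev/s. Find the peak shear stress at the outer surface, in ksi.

0.622 ksi

ω = 2π·4.63 = 29.09 rad/s, so T = P/ω = 16.8×10³ / 29.09 = 577.5 N·m.
J = πd⁴/32 = π(0.0882)⁴/32 = 5.941×10^-6 m⁴.
τ_max = T·r/J = 577.5 × 0.0441 / 5.941×10^-6 = 4.287×10^6 Pa.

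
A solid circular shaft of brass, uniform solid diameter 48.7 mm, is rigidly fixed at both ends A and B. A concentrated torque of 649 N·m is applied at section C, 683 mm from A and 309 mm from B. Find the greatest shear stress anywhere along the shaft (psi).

2860 psi

With uniform GJ and both ends fixed, compatibility θ_AC = θ_CB gives T_A·a = T_B·b, together with T_A + T_B = T₀.
T_A = T₀·b/(a+b) = 649.0·309/992.0 = 202.2 N·m; T_B = 446.8 N·m.
τ in each portion: τ_AC = 8.91×10^6 Pa, τ_CB = 1.97×10^7 Pa; maximum is in CB.
τ_max = T_CB·r/J = 446.8·0.0244/5.52×10^-7 = 1.970×10^7 Pa.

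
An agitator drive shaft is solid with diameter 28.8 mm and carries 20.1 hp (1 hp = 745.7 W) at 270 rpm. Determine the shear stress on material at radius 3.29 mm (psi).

ω = 2π·270/60 = 28.27 rad/s, so T = P/ω = 20.1×745.7 / 28.27 = 530.1 N·m.
J = πd⁴/32 = π(0.0288)⁴/32 = 6.754×10^-8 m⁴.
Shear stress varies linearly with radius: τ = T·r/J = 530.1 × 0.00329 / 6.754×10^-8 = 2.582×10^7 Pa.

3750 psi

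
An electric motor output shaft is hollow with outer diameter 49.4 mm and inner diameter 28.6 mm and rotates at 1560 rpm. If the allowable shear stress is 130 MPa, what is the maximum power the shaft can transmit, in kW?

J = π(d_o⁴ − d_i⁴)/32 = π(0.0494⁴ − 0.0286⁴)/32 = 5.190×10^-7 m⁴.
T_max = τ_allow·J/r = 1.30×10^8 × 5.190×10^-7 / 0.0247 = 2731 N·m.
ω = 2π·1560/60 = 163.4 rad/s, so P_max = T_max·ω = 4.462×10^5 W.

446 kW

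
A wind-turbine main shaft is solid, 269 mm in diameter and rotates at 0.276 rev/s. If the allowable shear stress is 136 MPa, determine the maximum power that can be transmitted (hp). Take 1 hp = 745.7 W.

1210 hp

J = πd⁴/32 = π(0.269)⁴/32 = 5.141×10^-4 m⁴.
T_max = τ_allow·J/r = 1.36×10^8 × 5.141×10^-4 / 0.135 = 519800 N·m.
ω = 2π·0.276 = 1.734 rad/s, so P_max = T_max·ω = 9.014×10^5 W.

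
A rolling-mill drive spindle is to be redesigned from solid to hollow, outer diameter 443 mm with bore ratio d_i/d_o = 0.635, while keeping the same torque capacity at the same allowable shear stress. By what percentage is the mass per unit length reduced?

32.8 %

Equal τ_max and T ⇒ the solid shaft needs d_s³ = d_o³(1−k⁴), so d_s = 443·(1−0.635⁴)^(1/3) = 417.6 mm.
Area ratio A_h/A_s = d_o²(1−k²)/d_s² = (1−k²)/(1−k⁴)^(2/3) = 0.6717.
Mass saving = 1 − 0.6717 = 32.8 %.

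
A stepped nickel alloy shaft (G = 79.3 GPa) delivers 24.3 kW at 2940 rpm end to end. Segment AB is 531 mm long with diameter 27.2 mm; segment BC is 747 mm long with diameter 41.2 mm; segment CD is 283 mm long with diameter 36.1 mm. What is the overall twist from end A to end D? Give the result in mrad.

14.2 mrad

ω = 2π·2940/60 = 307.9 rad/s, so T = P/ω = 24.3×10³ / 307.9 = 78.93 N·m.
J_AB = π(0.0272)⁴/32 = 5.37×10^-8 m⁴; J_BC = π(0.0412)⁴/32 = 2.83×10^-7 m⁴; J_CD = π(0.0361)⁴/32 = 1.67×10^-7 m⁴.
θ = (T/G)·Σ L_i/J_i = (78.93/79.3×10⁹)·(0.531/5.37×10^-8 + 0.747/2.83×10^-7 + 0.283/1.67×10^-7) = 0.01415 rad.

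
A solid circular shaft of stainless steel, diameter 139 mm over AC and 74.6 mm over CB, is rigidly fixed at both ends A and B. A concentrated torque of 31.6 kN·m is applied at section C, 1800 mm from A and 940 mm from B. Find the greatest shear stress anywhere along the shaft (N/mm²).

53.1 N/mm²

Compatibility: T_A·a/J_AC = T_B·b/J_CB with T_A + T_B = T₀.
J_AC = 3.66×10^-5 m⁴, J_CB = 3.04×10^-6 m⁴, so T_A = T₀·(J_AC/a)/((J_AC/a)+(J_CB/b)) = 27270 N·m, T_B = 4332 N·m.
τ in each portion: τ_AC = 5.17×10^7 Pa, τ_CB = 5.31×10^7 Pa; maximum is in CB.
τ_max = T_CB·r/J = 4332·0.0373/3.04×10^-6 = 5.314×10^7 Pa.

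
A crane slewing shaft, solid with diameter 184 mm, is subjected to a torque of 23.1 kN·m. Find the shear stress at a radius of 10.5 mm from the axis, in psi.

J = πd⁴/32 = π(0.184)⁴/32 = 1.125×10^-4 m⁴.
Shear stress varies linearly with radius: τ = T·r/J = 23100 × 0.0105 / 1.125×10^-4 = 2.155×10^6 Pa.

313 psi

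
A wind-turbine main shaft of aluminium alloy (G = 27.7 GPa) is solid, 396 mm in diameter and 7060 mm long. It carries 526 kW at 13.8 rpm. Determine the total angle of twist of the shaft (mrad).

ω = 2π·13.8/60 = 1.445 rad/s, so T = P/ω = 526×10³ / 1.445 = 364000 N·m.
J = πd⁴/32 = π(0.396)⁴/32 = 2.414×10^-3 m⁴.
θ = T·L/(G·J) = 364000 × 7.06 / (27.7×10⁹ × 2.414×10^-3) = 0.03843 rad.

38.4 mrad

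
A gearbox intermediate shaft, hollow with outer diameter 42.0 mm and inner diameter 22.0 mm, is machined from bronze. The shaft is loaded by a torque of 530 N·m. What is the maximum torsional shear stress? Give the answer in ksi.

J = π(d_o⁴ − d_i⁴)/32 = π(0.0420⁴ − 0.0220⁴)/32 = 2.825×10^-7 m⁴.
τ_max = T·r/J = 530.0 × 0.0210 / 2.825×10^-7 = 3.940×10^7 Pa.

5.71 ksi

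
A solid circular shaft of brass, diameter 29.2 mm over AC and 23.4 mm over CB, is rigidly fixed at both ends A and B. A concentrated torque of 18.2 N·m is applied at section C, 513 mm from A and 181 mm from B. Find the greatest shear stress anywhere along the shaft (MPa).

3.90 MPa

Compatibility: T_A·a/J_AC = T_B·b/J_CB with T_A + T_B = T₀.
J_AC = 7.14×10^-8 m⁴, J_CB = 2.94×10^-8 m⁴, so T_A = T₀·(J_AC/a)/((J_AC/a)+(J_CB/b)) = 8.391 N·m, T_B = 9.809 N·m.
τ in each portion: τ_AC = 1.72×10^6 Pa, τ_CB = 3.90×10^6 Pa; maximum is in CB.
τ_max = T_CB·r/J = 9.809·0.0117/2.94×10^-8 = 3.899×10^6 Pa.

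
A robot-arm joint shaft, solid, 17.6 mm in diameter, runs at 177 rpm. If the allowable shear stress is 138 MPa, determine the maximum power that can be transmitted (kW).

2.74 kW

J = πd⁴/32 = π(0.0176)⁴/32 = 9.420×10^-9 m⁴.
T_max = τ_allow·J/r = 1.38×10^8 × 9.420×10^-9 / 0.00880 = 147.7 N·m.
ω = 2π·177/60 = 18.54 rad/s, so P_max = T_max·ω = 2738 W.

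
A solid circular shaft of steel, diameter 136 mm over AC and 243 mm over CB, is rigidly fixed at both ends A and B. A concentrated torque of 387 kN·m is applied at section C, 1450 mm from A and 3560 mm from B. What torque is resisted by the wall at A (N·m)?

75100 N·m

Compatibility: T_A·a/J_AC = T_B·b/J_CB with T_A + T_B = T₀.
J_AC = 3.36×10^-5 m⁴, J_CB = 3.42×10^-4 m⁴, so T_A = T₀·(J_AC/a)/((J_AC/a)+(J_CB/b)) = 75130 N·m, T_B = 311900 N·m.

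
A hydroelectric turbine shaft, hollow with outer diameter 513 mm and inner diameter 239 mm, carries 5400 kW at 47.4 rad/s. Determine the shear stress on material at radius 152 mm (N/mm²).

ω = 47.4 rad/s, so T = P/ω = 5400×10³ / 47.40 = 113900 N·m.
J = π(d_o⁴ − d_i⁴)/32 = π(0.513⁴ − 0.239⁴)/32 = 6.479×10^-3 m⁴.
Shear stress varies linearly with radius: τ = T·r/J = 113900 × 0.152 / 6.479×10^-3 = 2.673×10^6 Pa.

2.67 N/mm²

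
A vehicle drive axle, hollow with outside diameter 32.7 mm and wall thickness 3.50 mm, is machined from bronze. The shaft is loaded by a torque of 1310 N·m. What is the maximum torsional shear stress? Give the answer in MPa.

J = π(d_o⁴ − d_i⁴)/32 = π(0.0327⁴ − 0.0257⁴)/32 = 6.942×10^-8 m⁴.
τ_max = T·r/J = 1310 × 0.0163 / 6.942×10^-8 = 3.085×10^8 Pa.

309 MPa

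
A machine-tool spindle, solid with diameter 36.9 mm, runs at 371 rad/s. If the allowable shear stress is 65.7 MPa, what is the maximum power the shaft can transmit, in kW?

240 kW

J = πd⁴/32 = π(0.0369)⁴/32 = 1.820×10^-7 m⁴.
T_max = τ_allow·J/r = 6.57×10^7 × 1.820×10^-7 / 0.0184 = 648.1 N·m.
ω = 371 rad/s, so P_max = T_max·ω = 2.405×10^5 W.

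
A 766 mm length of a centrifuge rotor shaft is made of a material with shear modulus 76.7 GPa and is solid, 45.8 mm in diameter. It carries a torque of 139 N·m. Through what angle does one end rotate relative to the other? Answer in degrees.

0.184°

J = πd⁴/32 = π(0.0458)⁴/32 = 4.320×10^-7 m⁴.
θ = T·L/(G·J) = 139.0 × 0.766 / (76.7×10⁹ × 4.320×10^-7) = 3.214×10^-3 rad.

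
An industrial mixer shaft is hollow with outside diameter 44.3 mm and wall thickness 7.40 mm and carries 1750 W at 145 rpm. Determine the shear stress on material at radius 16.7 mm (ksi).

ω = 2π·145/60 = 15.18 rad/s, so T = P/ω = 1750 / 15.18 = 115.3 N·m.
J = π(d_o⁴ − d_i⁴)/32 = π(0.0443⁴ − 0.0295⁴)/32 = 3.038×10^-7 m⁴.
Shear stress varies linearly with radius: τ = T·r/J = 115.3 × 0.0167 / 3.038×10^-7 = 6.336×10^6 Pa.

0.919 ksi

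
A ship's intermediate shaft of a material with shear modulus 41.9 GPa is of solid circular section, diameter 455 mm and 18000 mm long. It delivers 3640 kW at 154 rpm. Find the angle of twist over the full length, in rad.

ω = 2π·154/60 = 16.13 rad/s, so T = P/ω = 3640×10³ / 16.13 = 225700 N·m.
J = πd⁴/32 = π(0.455)⁴/32 = 4.208×10^-3 m⁴.
θ = T·L/(G·J) = 225700 × 18.0 / (41.9×10⁹ × 4.208×10^-3) = 0.02304 rad.

0.0230 rad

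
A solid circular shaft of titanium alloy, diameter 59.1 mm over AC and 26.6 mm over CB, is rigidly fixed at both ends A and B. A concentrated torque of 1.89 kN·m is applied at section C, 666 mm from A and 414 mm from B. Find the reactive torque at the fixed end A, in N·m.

Compatibility: T_A·a/J_AC = T_B·b/J_CB with T_A + T_B = T₀.
J_AC = 1.20×10^-6 m⁴, J_CB = 4.92×10^-8 m⁴, so T_A = T₀·(J_AC/a)/((J_AC/a)+(J_CB/b)) = 1773 N·m, T_B = 117.0 N·m.

1770 N·m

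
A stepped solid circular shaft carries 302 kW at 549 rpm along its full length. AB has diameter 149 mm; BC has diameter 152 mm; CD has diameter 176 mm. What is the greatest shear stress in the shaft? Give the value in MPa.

8.09 MPa

ω = 2π·549/60 = 57.49 rad/s, so T = P/ω = 302×10³ / 57.49 = 5253 N·m.
Under the same torque, τ_max = 16T/(πd³) is largest where d is smallest — segment AB (d = 149 mm).
τ_max = 16·5253/(π·(0.149)³) = 8.088×10^6 Pa.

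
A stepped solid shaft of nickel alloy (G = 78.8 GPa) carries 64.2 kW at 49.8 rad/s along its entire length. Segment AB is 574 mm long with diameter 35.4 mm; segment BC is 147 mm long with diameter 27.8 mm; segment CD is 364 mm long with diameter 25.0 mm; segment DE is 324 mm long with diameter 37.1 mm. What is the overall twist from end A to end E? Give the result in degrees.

16.4°

ω = 49.8 rad/s, so T = P/ω = 64.2×10³ / 49.80 = 1289 N·m.
J_AB = π(0.0354)⁴/32 = 1.54×10^-7 m⁴; J_BC = π(0.0278)⁴/32 = 5.86×10^-8 m⁴; J_CD = π(0.0250)⁴/32 = 3.83×10^-8 m⁴; J_DE = π(0.0371)⁴/32 = 1.86×10^-7 m⁴.
θ = (T/G)·Σ L_i/J_i = (1289/78.8×10⁹)·(0.574/1.54×10^-7 + 0.147/5.86×10^-8 + 0.364/3.83×10^-8 + 0.324/1.86×10^-7) = 0.2857 rad.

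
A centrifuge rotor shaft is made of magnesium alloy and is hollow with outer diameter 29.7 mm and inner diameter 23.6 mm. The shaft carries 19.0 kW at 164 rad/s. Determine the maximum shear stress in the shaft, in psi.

ω = 164 rad/s, so T = P/ω = 19.0×10³ / 164.0 = 115.9 N·m.
J = π(d_o⁴ − d_i⁴)/32 = π(0.0297⁴ − 0.0236⁴)/32 = 4.593×10^-8 m⁴.
τ_max = T·r/J = 115.9 × 0.0149 / 4.593×10^-8 = 3.745×10^7 Pa.

5430 psi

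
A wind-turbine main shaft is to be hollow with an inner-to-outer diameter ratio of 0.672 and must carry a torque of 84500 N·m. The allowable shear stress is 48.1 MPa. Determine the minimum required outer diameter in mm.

For a hollow shaft with d_i/d_o = 0.672: τ_max = 16T/(π d_o³ (1−k⁴)), so d_o = [16T/(π τ_allow (1−k⁴))]^(1/3) = [16·84500/(π·4.81×10^7·0.7961)]^(1/3) = 0.2240 m.

224 mm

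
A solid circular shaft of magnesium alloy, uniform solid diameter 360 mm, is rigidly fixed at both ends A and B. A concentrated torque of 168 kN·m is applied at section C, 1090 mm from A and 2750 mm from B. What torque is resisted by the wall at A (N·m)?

With uniform GJ and both ends fixed, compatibility θ_AC = θ_CB gives T_A·a = T_B·b, together with T_A + T_B = T₀.
T_A = T₀·b/(a+b) = 168000·2750/3840 = 120300 N·m; T_B = 47690 N·m.

120000 N·m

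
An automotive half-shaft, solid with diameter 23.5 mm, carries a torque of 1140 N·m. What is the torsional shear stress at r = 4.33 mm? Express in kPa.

J = πd⁴/32 = π(0.0235)⁴/32 = 2.994×10^-8 m⁴.
Shear stress varies linearly with radius: τ = T·r/J = 1140 × 0.00433 / 2.994×10^-8 = 1.649×10^8 Pa.

165000 kPa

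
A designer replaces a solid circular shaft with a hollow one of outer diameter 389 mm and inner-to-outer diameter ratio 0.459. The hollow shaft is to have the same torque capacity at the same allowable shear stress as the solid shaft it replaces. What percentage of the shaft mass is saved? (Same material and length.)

Equal τ_max and T ⇒ the solid shaft needs d_s³ = d_o³(1−k⁴), so d_s = 389·(1−0.459⁴)^(1/3) = 383.2 mm.
Area ratio A_h/A_s = d_o²(1−k²)/d_s² = (1−k²)/(1−k⁴)^(2/3) = 0.8136.
Mass saving = 1 − 0.8136 = 18.6 %.

18.6 %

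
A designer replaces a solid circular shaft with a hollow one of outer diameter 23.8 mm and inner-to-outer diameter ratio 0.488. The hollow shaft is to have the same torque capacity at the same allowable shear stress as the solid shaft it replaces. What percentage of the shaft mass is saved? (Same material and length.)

20.8 %

Equal τ_max and T ⇒ the solid shaft needs d_s³ = d_o³(1−k⁴), so d_s = 23.8·(1−0.488⁴)^(1/3) = 23.34 mm.
Area ratio A_h/A_s = d_o²(1−k²)/d_s² = (1−k²)/(1−k⁴)^(2/3) = 0.7921.
Mass saving = 1 − 0.7921 = 20.8 %.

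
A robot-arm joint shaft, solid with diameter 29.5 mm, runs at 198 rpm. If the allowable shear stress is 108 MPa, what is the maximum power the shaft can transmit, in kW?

11.3 kW

J = πd⁴/32 = π(0.0295)⁴/32 = 7.435×10^-8 m⁴.
T_max = τ_allow·J/r = 1.08×10^8 × 7.435×10^-8 / 0.0147 = 544.4 N·m.
ω = 2π·198/60 = 20.73 rad/s, so P_max = T_max·ω = 1.129×10^4 W.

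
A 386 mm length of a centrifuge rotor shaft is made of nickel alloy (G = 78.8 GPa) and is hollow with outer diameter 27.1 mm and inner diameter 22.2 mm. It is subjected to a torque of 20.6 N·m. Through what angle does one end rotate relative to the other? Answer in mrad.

J = π(d_o⁴ − d_i⁴)/32 = π(0.0271⁴ − 0.0222⁴)/32 = 2.911×10^-8 m⁴.
θ = T·L/(G·J) = 20.60 × 0.386 / (78.8×10⁹ × 2.911×10^-8) = 3.467×10^-3 rad.

3.47 mrad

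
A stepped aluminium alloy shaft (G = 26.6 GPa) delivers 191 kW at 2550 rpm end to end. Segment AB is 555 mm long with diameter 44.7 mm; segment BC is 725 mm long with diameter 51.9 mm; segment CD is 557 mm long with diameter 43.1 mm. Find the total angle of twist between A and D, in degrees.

6.28°

ω = 2π·2550/60 = 267.0 rad/s, so T = P/ω = 191×10³ / 267.0 = 715.3 N·m.
J_AB = π(0.0447)⁴/32 = 3.92×10^-7 m⁴; J_BC = π(0.0519)⁴/32 = 7.12×10^-7 m⁴; J_CD = π(0.0431)⁴/32 = 3.39×10^-7 m⁴.
θ = (T/G)·Σ L_i/J_i = (715.3/26.6×10⁹)·(0.555/3.92×10^-7 + 0.725/7.12×10^-7 + 0.557/3.39×10^-7) = 0.1097 rad.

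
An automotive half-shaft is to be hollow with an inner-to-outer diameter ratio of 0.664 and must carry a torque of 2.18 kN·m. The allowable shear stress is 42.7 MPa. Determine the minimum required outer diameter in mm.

For a hollow shaft with d_i/d_o = 0.664: τ_max = 16T/(π d_o³ (1−k⁴)), so d_o = [16T/(π τ_allow (1−k⁴))]^(1/3) = [16·2180/(π·4.27×10^7·0.8056)]^(1/3) = 0.06859 m.

68.6 mm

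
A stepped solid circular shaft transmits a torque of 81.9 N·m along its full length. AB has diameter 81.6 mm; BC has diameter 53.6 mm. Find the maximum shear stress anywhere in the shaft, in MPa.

2.71 MPa

Under the same torque, τ_max = 16T/(πd³) is largest where d is smallest — segment BC (d = 53.6 mm).
τ_max = 16·81.90/(π·(0.0536)³) = 2.709×10^6 Pa.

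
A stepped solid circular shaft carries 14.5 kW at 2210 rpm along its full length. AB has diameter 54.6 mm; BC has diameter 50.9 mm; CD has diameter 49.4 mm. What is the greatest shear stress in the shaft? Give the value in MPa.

2.65 MPa

ω = 2π·2210/60 = 231.4 rad/s, so T = P/ω = 14.5×10³ / 231.4 = 62.65 N·m.
Under the same torque, τ_max = 16T/(πd³) is largest where d is smallest — segment CD (d = 49.4 mm).
τ_max = 16·62.65/(π·(0.0494)³) = 2.647×10^6 Pa.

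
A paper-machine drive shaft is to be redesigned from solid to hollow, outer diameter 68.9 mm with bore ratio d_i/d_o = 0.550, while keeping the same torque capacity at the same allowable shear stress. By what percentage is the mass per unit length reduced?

Equal τ_max and T ⇒ the solid shaft needs d_s³ = d_o³(1−k⁴), so d_s = 68.9·(1−0.550⁴)^(1/3) = 66.73 mm.
Area ratio A_h/A_s = d_o²(1−k²)/d_s² = (1−k²)/(1−k⁴)^(2/3) = 0.7436.
Mass saving = 1 − 0.7436 = 25.6 %.

25.6 %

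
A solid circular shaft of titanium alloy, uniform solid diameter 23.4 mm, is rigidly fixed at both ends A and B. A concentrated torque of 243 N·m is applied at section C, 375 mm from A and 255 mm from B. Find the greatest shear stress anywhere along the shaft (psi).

With uniform GJ and both ends fixed, compatibility θ_AC = θ_CB gives T_A·a = T_B·b, together with T_A + T_B = T₀.
T_A = T₀·b/(a+b) = 243.0·255/630.0 = 98.36 N·m; T_B = 144.6 N·m.
τ in each portion: τ_AC = 3.91×10^7 Pa, τ_CB = 5.75×10^7 Pa; maximum is in CB.
τ_max = T_CB·r/J = 144.6·0.0117/2.94×10^-8 = 5.749×10^7 Pa.

8340 psi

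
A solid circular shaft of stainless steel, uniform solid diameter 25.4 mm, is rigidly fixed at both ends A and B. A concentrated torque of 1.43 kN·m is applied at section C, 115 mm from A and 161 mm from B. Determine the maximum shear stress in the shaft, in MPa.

With uniform GJ and both ends fixed, compatibility θ_AC = θ_CB gives T_A·a = T_B·b, together with T_A + T_B = T₀.
T_A = T₀·b/(a+b) = 1430·161/276.0 = 834.2 N·m; T_B = 595.8 N·m.
τ in each portion: τ_AC = 2.59×10^8 Pa, τ_CB = 1.85×10^8 Pa; maximum is in AC.
τ_max = T_AC·r/J = 834.2·0.0127/4.09×10^-8 = 2.593×10^8 Pa.

259 MPa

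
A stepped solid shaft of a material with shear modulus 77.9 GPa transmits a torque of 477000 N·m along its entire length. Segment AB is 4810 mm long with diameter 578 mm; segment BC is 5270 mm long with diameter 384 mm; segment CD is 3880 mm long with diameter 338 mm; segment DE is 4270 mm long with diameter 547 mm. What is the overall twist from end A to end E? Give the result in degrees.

J_AB = π(0.578)⁴/32 = 0.0110 m⁴; J_BC = π(0.384)⁴/32 = 2.13×10^-3 m⁴; J_CD = π(0.338)⁴/32 = 1.28×10^-3 m⁴; J_DE = π(0.547)⁴/32 = 8.79×10^-3 m⁴.
θ = (T/G)·Σ L_i/J_i = (477000/77.9×10⁹)·(4.81/0.0110 + 5.27/2.13×10^-3 + 3.88/1.28×10^-3 + 4.27/8.79×10^-3) = 0.03932 rad.

2.25°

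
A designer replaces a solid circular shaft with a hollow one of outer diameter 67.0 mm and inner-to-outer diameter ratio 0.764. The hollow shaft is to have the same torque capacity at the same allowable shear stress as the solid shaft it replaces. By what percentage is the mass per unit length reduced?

45.0 %

Equal τ_max and T ⇒ the solid shaft needs d_s³ = d_o³(1−k⁴), so d_s = 67.0·(1−0.764⁴)^(1/3) = 58.31 mm.
Area ratio A_h/A_s = d_o²(1−k²)/d_s² = (1−k²)/(1−k⁴)^(2/3) = 0.5496.
Mass saving = 1 − 0.5496 = 45.0 %.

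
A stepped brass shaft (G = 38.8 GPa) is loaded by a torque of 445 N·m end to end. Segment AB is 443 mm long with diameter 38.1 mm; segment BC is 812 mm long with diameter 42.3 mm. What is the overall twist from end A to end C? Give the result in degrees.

J_AB = π(0.0381)⁴/32 = 2.07×10^-7 m⁴; J_BC = π(0.0423)⁴/32 = 3.14×10^-7 m⁴.
θ = (T/G)·Σ L_i/J_i = (445.0/38.8×10⁹)·(0.443/2.07×10^-7 + 0.812/3.14×10^-7) = 0.05419 rad.

3.10°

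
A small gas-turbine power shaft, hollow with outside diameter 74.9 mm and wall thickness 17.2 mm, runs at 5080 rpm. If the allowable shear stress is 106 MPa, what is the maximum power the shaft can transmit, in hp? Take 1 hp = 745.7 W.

J = π(d_o⁴ − d_i⁴)/32 = π(0.0749⁴ − 0.0405⁴)/32 = 2.826×10^-6 m⁴.
T_max = τ_allow·J/r = 1.06×10^8 × 2.826×10^-6 / 0.0375 = 7998 N·m.
ω = 2π·5080/60 = 532.0 rad/s, so P_max = T_max·ω = 4.255×10^6 W.

5710 hp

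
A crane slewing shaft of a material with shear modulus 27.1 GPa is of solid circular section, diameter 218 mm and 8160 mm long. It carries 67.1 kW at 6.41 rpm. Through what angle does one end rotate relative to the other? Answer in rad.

0.136 rad

ω = 2π·6.41/60 = 0.6713 rad/s, so T = P/ω = 67.1×10³ / 0.6713 = 99960 N·m.
J = πd⁴/32 = π(0.218)⁴/32 = 2.217×10^-4 m⁴.
θ = T·L/(G·J) = 99960 × 8.16 / (27.1×10⁹ × 2.217×10^-4) = 0.1357 rad.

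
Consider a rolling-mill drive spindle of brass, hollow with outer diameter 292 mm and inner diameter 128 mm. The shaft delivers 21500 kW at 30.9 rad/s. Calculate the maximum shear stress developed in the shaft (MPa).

148 MPa

ω = 30.9 rad/s, so T = P/ω = 21500×10³ / 30.90 = 695800 N·m.
J = π(d_o⁴ − d_i⁴)/32 = π(0.292⁴ − 0.128⁴)/32 = 6.874×10^-4 m⁴.
τ_max = T·r/J = 695800 × 0.146 / 6.874×10^-4 = 1.478×10^8 Pa.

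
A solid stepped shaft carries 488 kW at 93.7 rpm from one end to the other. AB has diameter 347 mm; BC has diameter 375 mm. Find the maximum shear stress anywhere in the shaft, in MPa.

6.06 MPa

ω = 2π·93.7/60 = 9.812 rad/s, so T = P/ω = 488×10³ / 9.812 = 49730 N·m.
Under the same torque, τ_max = 16T/(πd³) is largest where d is smallest — segment AB (d = 347 mm).
τ_max = 16·49730/(π·(0.347)³) = 6.062×10^6 Pa.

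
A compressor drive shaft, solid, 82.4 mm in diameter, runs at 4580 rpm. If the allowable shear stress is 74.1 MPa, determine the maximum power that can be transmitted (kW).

J = πd⁴/32 = π(0.0824)⁴/32 = 4.526×10^-6 m⁴.
T_max = τ_allow·J/r = 7.41×10^7 × 4.526×10^-6 / 0.0412 = 8140 N·m.
ω = 2π·4580/60 = 479.6 rad/s, so P_max = T_max·ω = 3.904×10^6 W.

3900 kW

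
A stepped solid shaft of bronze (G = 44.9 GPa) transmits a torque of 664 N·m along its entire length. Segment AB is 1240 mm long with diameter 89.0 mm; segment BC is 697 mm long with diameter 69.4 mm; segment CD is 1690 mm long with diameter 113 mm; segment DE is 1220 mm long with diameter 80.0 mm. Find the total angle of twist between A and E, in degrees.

0.776°

J_AB = π(0.0890)⁴/32 = 6.16×10^-6 m⁴; J_BC = π(0.0694)⁴/32 = 2.28×10^-6 m⁴; J_CD = π(0.113)⁴/32 = 1.60×10^-5 m⁴; J_DE = π(0.0800)⁴/32 = 4.02×10^-6 m⁴.
θ = (T/G)·Σ L_i/J_i = (664.0/44.9×10⁹)·(1.24/6.16×10^-6 + 0.697/2.28×10^-6 + 1.69/1.60×10^-5 + 1.22/4.02×10^-6) = 0.01355 rad.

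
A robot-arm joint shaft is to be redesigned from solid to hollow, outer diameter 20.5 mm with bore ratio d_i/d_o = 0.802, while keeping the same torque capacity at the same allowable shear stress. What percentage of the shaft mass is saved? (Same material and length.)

Equal τ_max and T ⇒ the solid shaft needs d_s³ = d_o³(1−k⁴), so d_s = 20.5·(1−0.802⁴)^(1/3) = 17.16 mm.
Area ratio A_h/A_s = d_o²(1−k²)/d_s² = (1−k²)/(1−k⁴)^(2/3) = 0.5093.
Mass saving = 1 − 0.5093 = 49.1 %.

49.1 %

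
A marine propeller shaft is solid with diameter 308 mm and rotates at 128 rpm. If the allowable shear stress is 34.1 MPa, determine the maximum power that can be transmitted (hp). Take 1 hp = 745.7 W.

3520 hp

J = πd⁴/32 = π(0.308)⁴/32 = 8.835×10^-4 m⁴.
T_max = τ_allow·J/r = 3.41×10^7 × 8.835×10^-4 / 0.154 = 195600 N·m.
ω = 2π·128/60 = 13.40 rad/s, so P_max = T_max·ω = 2.622×10^6 W.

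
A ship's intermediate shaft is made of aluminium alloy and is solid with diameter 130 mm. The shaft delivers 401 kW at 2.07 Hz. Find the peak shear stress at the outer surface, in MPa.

71.5 MPa

ω = 2π·2.07 = 13.01 rad/s, so T = P/ω = 401×10³ / 13.01 = 30830 N·m.
J = πd⁴/32 = π(0.130)⁴/32 = 2.804×10^-5 m⁴.
τ_max = T·r/J = 30830 × 0.0650 / 2.804×10^-5 = 7.147×10^7 Pa.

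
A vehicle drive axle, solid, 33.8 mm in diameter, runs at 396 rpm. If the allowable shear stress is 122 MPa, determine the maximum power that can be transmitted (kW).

38.4 kW

J = πd⁴/32 = π(0.0338)⁴/32 = 1.281×10^-7 m⁴.
T_max = τ_allow·J/r = 1.22×10^8 × 1.281×10^-7 / 0.0169 = 925.0 N·m.
ω = 2π·396/60 = 41.47 rad/s, so P_max = T_max·ω = 3.836×10^4 W.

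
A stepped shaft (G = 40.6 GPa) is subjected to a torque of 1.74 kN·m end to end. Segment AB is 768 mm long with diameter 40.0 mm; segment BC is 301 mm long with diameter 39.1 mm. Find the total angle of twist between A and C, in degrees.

J_AB = π(0.0400)⁴/32 = 2.51×10^-7 m⁴; J_BC = π(0.0391)⁴/32 = 2.29×10^-7 m⁴.
θ = (T/G)·Σ L_i/J_i = (1740/40.6×10⁹)·(0.768/2.51×10^-7 + 0.301/2.29×10^-7) = 0.1872 rad.

10.7°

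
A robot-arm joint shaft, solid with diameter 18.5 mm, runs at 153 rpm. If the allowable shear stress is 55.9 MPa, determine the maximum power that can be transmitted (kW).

1.11 kW

J = πd⁴/32 = π(0.0185)⁴/32 = 1.150×10^-8 m⁴.
T_max = τ_allow·J/r = 5.59×10^7 × 1.150×10^-8 / 0.00925 = 69.50 N·m.
ω = 2π·153/60 = 16.02 rad/s, so P_max = T_max·ω = 1113 W.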